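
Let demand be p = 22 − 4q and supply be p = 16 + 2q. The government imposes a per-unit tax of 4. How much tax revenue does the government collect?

1.33

Competitive equilibrium: 22 − 4q = 16 + 2q → q* = 1, p* = 18.
With the tax, the buyer price exceeds the seller price by 4: (22 − 4q) − (16 + 2q) = 4 → q' = 0.3333.
Tax revenue = 4 × 0.3333 = 1.33.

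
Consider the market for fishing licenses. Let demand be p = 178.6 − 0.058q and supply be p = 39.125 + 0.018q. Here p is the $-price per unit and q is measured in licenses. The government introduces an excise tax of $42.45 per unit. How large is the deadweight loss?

Competitive equilibrium: 178.6 − 0.058q = 39.125 + 0.018q → q* = 1835.1974, p* = 72.1586.
With the tax, the buyer price exceeds the seller price by 42.45: (178.6 − 0.058q) − (39.125 + 0.018q) = 42.45 → q' = 1276.6447.
Δq = 1835.1974 − 1276.6447 = 558.5527; the wedge equals the tax, 42.45.
The triangle = ½ × 558.5527 × 42.45 = $11855.28.

$11855.28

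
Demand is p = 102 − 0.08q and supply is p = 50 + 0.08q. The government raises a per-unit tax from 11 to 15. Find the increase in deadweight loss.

Competitive equilibrium: 102 − 0.08q = 50 + 0.08q → q* = 325, p* = 76.
For a per-unit tax t: Δq = t/0.16, so DWL = ½·t·(t/0.16) = t²/0.32.
At t = 11: DWL = 378.125. At t = 15: DWL = 703.125.
Increase = 703.125 − 378.125 = 325.

325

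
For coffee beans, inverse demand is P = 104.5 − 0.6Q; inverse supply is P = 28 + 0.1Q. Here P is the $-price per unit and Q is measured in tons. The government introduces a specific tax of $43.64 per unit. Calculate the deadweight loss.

$1360.32

Competitive equilibrium: 104.5 − 0.6Q = 28 + 0.1Q → Q* = 109.2857, P* = 38.9286.
With the tax, the buyer price exceeds the seller price by 43.64: (104.5 − 0.6Q) − (28 + 0.1Q) = 43.64 → Q' = 46.9429.
ΔQ = 109.2857 − 46.9429 = 62.3428; the wedge equals the tax, 43.64.
Welfare loss = ½ × 62.3428 × 43.64 = $1360.32.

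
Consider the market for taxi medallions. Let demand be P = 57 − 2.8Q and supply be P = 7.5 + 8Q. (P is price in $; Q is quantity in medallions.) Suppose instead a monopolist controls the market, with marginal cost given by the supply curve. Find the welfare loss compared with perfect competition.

$4.81

Competitive equilibrium: 57 − 2.8Q = 7.5 + 8Q → Q* = 4.5833, P* = 44.1667.
Marginal revenue: MR = 57 − 5.6Q. Set MR = MC: 57 − 5.6Q = 7.5 + 8Q → Q_m = 3.6397.
Price P_m = 57 − 2.8·3.6397 = 46.8088; MC(Q_m) = 7.5 + 8·3.6397 = 36.6176.
Competitive Q* = 4.5833, so ΔQ = 0.9436; wedge = 46.8088 − 36.6176 = 10.1912.
The triangle = ½ × 0.9436 × 10.1912 = $4.81.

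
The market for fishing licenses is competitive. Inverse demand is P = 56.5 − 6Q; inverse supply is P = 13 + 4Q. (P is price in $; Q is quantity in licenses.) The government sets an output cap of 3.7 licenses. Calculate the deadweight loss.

Competitive equilibrium: 56.5 − 6Q = 13 + 4Q → Q* = 4.35, P* = 30.4.
At Q = 3.7: demand price = 56.5 − 6·3.7 = 34.3; supply price = 13 + 4·3.7 = 27.8.
ΔQ = 4.35 − 3.7 = 0.65; wedge = 34.3 − 27.8 = 6.5.
DWL = ½ × 0.65 × 6.5 = $2.11.

$2.11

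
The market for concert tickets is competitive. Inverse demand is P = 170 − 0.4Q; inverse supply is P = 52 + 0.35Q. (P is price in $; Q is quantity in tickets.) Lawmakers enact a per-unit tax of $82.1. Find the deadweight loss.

$4493.61

Competitive equilibrium: 170 − 0.4Q = 52 + 0.35Q → Q* = 157.33333, P* = 107.06667.
With the tax, the buyer price exceeds the seller price by 82.1: (170 − 0.4Q) − (52 + 0.35Q) = 82.1 → Q' = 47.86667.
ΔQ = 157.33333 − 47.86667 = 109.46666; the wedge equals the tax, 82.1.
DWL = ½ × 109.46666 × 82.1 = $4493.61.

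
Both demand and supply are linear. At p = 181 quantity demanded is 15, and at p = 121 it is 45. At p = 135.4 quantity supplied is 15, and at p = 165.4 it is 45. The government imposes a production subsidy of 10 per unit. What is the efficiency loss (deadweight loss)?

16.67

Demand slope = (121 − 181)/(45 − 15) = −2, so p = 211 − 2q.
Supply slope = (165.4 − 135.4)/(45 − 15) = 1, so p = 120.4 + q.
Competitive equilibrium: 211 − 2q = 120.4 + q → q* = 30.2, p* = 150.6.
The subsidy lowers effective supply by 10: p = 110.4 + q.
New quantity: 211 − 2q = 110.4 + q → q' = 33.5333.
Overproduction Δq = 33.5333 − 30.2 = 3.3333; wedge = subsidy = 10.
DWL = ½ × 3.3333 × 10 = 16.67.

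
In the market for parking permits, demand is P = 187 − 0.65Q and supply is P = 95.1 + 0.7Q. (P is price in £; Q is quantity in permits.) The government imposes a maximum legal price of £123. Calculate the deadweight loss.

Competitive equilibrium: 187 − 0.65Q = 95.1 + 0.7Q → Q* = 68.0741, P* = 142.7519.
At the ceiling P = 123, quantity supplied = (123 − 95.1)/0.7 = 39.8571.
Willingness to pay at Q' = 39.8571: 187 − 0.65·39.8571 = 161.0929.
ΔQ = 68.0741 − 39.8571 = 28.217; wedge = 161.0929 − 123 = 38.0929.
Deadweight loss = ½ × 28.217 × 38.0929 = £537.43.

£537.43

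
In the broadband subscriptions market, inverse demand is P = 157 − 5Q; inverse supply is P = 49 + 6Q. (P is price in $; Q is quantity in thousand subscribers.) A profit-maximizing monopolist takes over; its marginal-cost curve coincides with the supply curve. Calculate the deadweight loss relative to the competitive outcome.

Competitive equilibrium: 157 − 5Q = 49 + 6Q → Q* = 9.8182, P* = 107.9091.
Marginal revenue: MR = 157 − 10Q. Set MR = MC: 157 − 10Q = 49 + 6Q → Q_m = 6.75.
Price P_m = 157 − 5·6.75 = 123.25; MC(Q_m) = 49 + 6·6.75 = 89.5.
Competitive Q* = 9.8182, so ΔQ = 3.0682; wedge = 123.25 − 89.5 = 33.75.
DWL = ½ × 3.0682 × 33.75 = $51.78 thousand.

$51.78 thousand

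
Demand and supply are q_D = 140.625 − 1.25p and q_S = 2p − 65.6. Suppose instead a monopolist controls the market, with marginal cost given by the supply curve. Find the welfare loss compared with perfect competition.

354.56

In inverse form: demand p = 112.5 − 0.8q, supply p = 32.8 + 0.5q.
Competitive equilibrium: 112.5 − 0.8q = 32.8 + 0.5q → q* = 61.3077, p* = 63.4538.
Marginal revenue: MR = 112.5 − 1.6q. Set MR = MC: 112.5 − 1.6q = 32.8 + 0.5q → q_m = 37.9524.
Price p_m = 112.5 − 0.8·37.9524 = 82.1381; MC(q_m) = 32.8 + 0.5·37.9524 = 51.7762.
Competitive q* = 61.3077, so Δq = 23.3553; wedge = 82.1381 − 51.7762 = 30.3619.
Welfare loss = ½ × 23.3553 × 30.3619 = 354.56.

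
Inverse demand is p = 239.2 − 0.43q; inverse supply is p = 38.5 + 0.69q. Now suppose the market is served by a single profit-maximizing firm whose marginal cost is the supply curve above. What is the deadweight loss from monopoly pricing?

1383.95

Competitive equilibrium: 239.2 − 0.43q = 38.5 + 0.69q → q* = 179.1964, p* = 162.1455.
Marginal revenue: MR = 239.2 − 0.86q. Set MR = MC: 239.2 − 0.86q = 38.5 + 0.69q → q_m = 129.4839.
Price p_m = 239.2 − 0.43·129.4839 = 183.5219; MC(q_m) = 38.5 + 0.69·129.4839 = 127.8439.
Competitive q* = 179.1964, so Δq = 49.7125; wedge = 183.5219 − 127.8439 = 55.678.
Deadweight loss = ½ × 49.7125 × 55.678 = 1383.95.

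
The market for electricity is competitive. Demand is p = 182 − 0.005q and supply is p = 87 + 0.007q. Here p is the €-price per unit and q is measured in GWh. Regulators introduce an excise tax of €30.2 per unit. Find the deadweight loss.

€38001.67

Competitive equilibrium: 182 − 0.005q = 87 + 0.007q → q* = 7916.6667, p* = 142.4167.
With the tax, the buyer price exceeds the seller price by 30.2: (182 − 0.005q) − (87 + 0.007q) = 30.2 → q' = 5400.
Δq = 7916.6667 − 5400 = 2516.6667; the wedge equals the tax, 30.2.
Welfare loss = ½ × 2516.6667 × 30.2 = €38001.67.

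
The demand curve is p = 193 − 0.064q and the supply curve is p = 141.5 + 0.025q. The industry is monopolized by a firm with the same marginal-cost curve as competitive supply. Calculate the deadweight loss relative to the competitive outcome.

Competitive equilibrium: 193 − 0.064q = 141.5 + 0.025q → q* = 578.65169, p* = 155.96629.
Marginal revenue: MR = 193 − 0.128q. Set MR = MC: 193 − 0.128q = 141.5 + 0.025q → q_m = 336.60131.
Price p_m = 193 − 0.064·336.60131 = 171.45752; MC(q_m) = 141.5 + 0.025·336.60131 = 149.91503.
Competitive q* = 578.65169, so Δq = 242.05038; wedge = 171.45752 − 149.91503 = 21.54249.
Deadweight loss = ½ × 242.05038 × 21.54249 = 2607.18.

2607.18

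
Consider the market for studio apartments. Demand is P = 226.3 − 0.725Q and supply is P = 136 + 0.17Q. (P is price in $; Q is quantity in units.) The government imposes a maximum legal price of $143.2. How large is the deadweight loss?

Competitive equilibrium: 226.3 − 0.725Q = 136 + 0.17Q → Q* = 100.8939, P* = 153.152.
At the ceiling P = 143.2, quantity supplied = (143.2 − 136)/0.17 = 42.3529.
Willingness to pay at Q' = 42.3529: 226.3 − 0.725·42.3529 = 195.5941.
ΔQ = 100.8939 − 42.3529 = 58.541; wedge = 195.5941 − 143.2 = 52.3941.
DWL = ½ × 58.541 × 52.3941 = $1533.60.

$1533.60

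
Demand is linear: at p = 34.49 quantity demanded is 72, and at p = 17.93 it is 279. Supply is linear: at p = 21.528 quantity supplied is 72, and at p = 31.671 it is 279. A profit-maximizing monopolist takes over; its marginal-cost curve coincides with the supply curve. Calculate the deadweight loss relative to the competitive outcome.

Demand slope = (17.93 − 34.49)/(279 − 72) = −0.08, so p = 40.25 − 0.08q.
Supply slope = (31.671 − 21.528)/(279 − 72) = 0.049, so p = 18 + 0.049q.
Competitive equilibrium: 40.25 − 0.08q = 18 + 0.049q → q* = 172.48062, p* = 26.45155.
Marginal revenue: MR = 40.25 − 0.16q. Set MR = MC: 40.25 − 0.16q = 18 + 0.049q → q_m = 106.45933.
Price p_m = 40.25 − 0.08·106.45933 = 31.73325; MC(q_m) = 18 + 0.049·106.45933 = 23.21651.
Competitive q* = 172.48062, so Δq = 66.02129; wedge = 31.73325 − 23.21651 = 8.51674.
Deadweight loss = ½ × 66.02129 × 8.51674 = 281.14.

281.14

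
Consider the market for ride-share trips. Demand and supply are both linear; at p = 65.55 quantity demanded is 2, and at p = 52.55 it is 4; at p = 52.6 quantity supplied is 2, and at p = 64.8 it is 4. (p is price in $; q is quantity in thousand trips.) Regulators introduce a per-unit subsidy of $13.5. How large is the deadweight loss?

Demand slope = (52.55 − 65.55)/(4 − 2) = −6.5, so p = 78.55 − 6.5q.
Supply slope = (64.8 − 52.6)/(4 − 2) = 6.1, so p = 40.4 + 6.1q.
Competitive equilibrium: 78.55 − 6.5q = 40.4 + 6.1q → q* = 3.0278, p* = 58.8694.
The subsidy lowers effective supply by 13.5: p = 26.9 + 6.1q.
New quantity: 78.55 − 6.5q = 26.9 + 6.1q → q' = 4.0992.
Overproduction Δq = 4.0992 − 3.0278 = 1.0714; wedge = subsidy = 13.5.
Deadweight loss = ½ × 1.0714 × 13.5 = $7.23 thousand.

$7.23 thousand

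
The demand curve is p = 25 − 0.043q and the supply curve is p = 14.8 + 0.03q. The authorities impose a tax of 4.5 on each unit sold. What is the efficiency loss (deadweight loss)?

Competitive equilibrium: 25 − 0.043q = 14.8 + 0.03q → q* = 139.726, p* = 18.9918.
With the tax, the buyer price exceeds the seller price by 4.5: (25 − 0.043q) − (14.8 + 0.03q) = 4.5 → q' = 78.0822.
Δq = 139.726 − 78.0822 = 61.6438; the wedge equals the tax, 4.5.
Deadweight loss = ½ × 61.6438 × 4.5 = 138.70.

138.70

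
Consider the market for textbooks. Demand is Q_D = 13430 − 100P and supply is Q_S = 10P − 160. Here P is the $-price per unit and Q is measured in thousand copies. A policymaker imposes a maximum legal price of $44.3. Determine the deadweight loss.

In inverse form: demand P = 134.3 − 0.01Q, supply P = 16 + 0.1Q.
Competitive equilibrium: 134.3 − 0.01Q = 16 + 0.1Q → Q* = 1075.4545, P* = 123.5455.
At the ceiling P = 44.3, quantity supplied = (44.3 − 16)/0.1 = 283.
Willingness to pay at Q' = 283: 134.3 − 0.01·283 = 131.47.
ΔQ = 1075.4545 − 283 = 792.4545; wedge = 131.47 − 44.3 = 87.17.
Deadweight loss = ½ × 792.4545 × 87.17 = $34539.13 thousand.

$34539.13 thousand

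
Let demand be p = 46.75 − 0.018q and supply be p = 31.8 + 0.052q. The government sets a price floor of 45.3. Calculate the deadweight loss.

Competitive equilibrium: 46.75 − 0.018q = 31.8 + 0.052q → q* = 213.5714, p* = 42.9057.
At the floor p = 45.3, quantity demanded = (46.75 − 45.3)/0.018 = 80.5556.
Sellers' marginal cost at q' = 80.5556: 31.8 + 0.052·80.5556 = 35.9889.
Δq = 213.5714 − 80.5556 = 133.0158; wedge = 45.3 − 35.9889 = 9.3111.
Deadweight loss = ½ × 133.0158 × 9.3111 = 619.26.

619.26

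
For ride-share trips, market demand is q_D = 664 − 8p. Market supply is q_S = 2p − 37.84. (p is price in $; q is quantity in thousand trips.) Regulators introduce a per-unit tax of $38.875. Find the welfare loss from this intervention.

In inverse form: demand p = 83 − 0.125q, supply p = 18.92 + 0.5q.
Competitive equilibrium: 83 − 0.125q = 18.92 + 0.5q → q* = 102.528, p* = 70.184.
With the tax, the buyer price exceeds the seller price by 38.875: (83 − 0.125q) − (18.92 + 0.5q) = 38.875 → q' = 40.328.
Δq = 102.528 − 40.328 = 62.2; the wedge equals the tax, 38.875.
Deadweight loss = ½ × 62.2 × 38.875 = $1209.01 thousand.

$1209.01 thousand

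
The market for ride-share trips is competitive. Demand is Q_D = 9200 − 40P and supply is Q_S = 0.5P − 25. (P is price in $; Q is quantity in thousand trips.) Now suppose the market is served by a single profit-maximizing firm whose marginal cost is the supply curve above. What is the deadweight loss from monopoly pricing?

$1.19 thousand

In inverse form: demand P = 230 − 0.025Q, supply P = 50 + 2Q.
Competitive equilibrium: 230 − 0.025Q = 50 + 2Q → Q* = 88.8889, P* = 227.7778.
Marginal revenue: MR = 230 − 0.05Q. Set MR = MC: 230 − 0.05Q = 50 + 2Q → Q_m = 87.8049.
Price P_m = 230 − 0.025·87.8049 = 227.8049; MC(Q_m) = 50 + 2·87.8049 = 225.6098.
Competitive Q* = 88.8889, so ΔQ = 1.084; wedge = 227.8049 − 225.6098 = 2.1951.
Deadweight loss = ½ × 1.084 × 2.1951 = $1.19 thousand.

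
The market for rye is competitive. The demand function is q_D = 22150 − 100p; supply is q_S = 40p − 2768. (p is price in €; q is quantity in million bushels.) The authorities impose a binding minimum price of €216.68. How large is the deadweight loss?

€262018.36 million

In inverse form: demand p = 221.5 − 0.01q, supply p = 69.2 + 0.025q.
Competitive equilibrium: 221.5 − 0.01q = 69.2 + 0.025q → q* = 4351.4286, p* = 177.9857.
At the floor p = 216.68, quantity demanded = (221.5 − 216.68)/0.01 = 482.
Sellers' marginal cost at q' = 482: 69.2 + 0.025·482 = 81.25.
Δq = 4351.4286 − 482 = 3869.4286; wedge = 216.68 − 81.25 = 135.43.
Deadweight loss = ½ × 3869.4286 × 135.43 = €262018.36 million.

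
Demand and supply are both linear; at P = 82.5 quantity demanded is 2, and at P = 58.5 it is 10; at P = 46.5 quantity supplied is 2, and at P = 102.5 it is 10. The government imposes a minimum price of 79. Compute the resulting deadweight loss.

29.61

Demand slope = (58.5 − 82.5)/(10 − 2) = −3, so P = 88.5 − 3Q.
Supply slope = (102.5 − 46.5)/(10 − 2) = 7, so P = 32.5 + 7Q.
Competitive equilibrium: 88.5 − 3Q = 32.5 + 7Q → Q* = 5.6, P* = 71.7.
At the floor P = 79, quantity demanded = (88.5 − 79)/3 = 3.16667.
Sellers' marginal cost at Q' = 3.16667: 32.5 + 7·3.16667 = 54.66669.
ΔQ = 5.6 − 3.16667 = 2.43333; wedge = 79 − 54.66669 = 24.33331.
DWL = ½ × 2.43333 × 24.33331 = 29.61.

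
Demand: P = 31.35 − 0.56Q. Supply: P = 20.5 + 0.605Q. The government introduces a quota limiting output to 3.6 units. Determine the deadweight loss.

Competitive equilibrium: 31.35 − 0.56Q = 20.5 + 0.605Q → Q* = 9.3133, P* = 26.1345.
At Q = 3.6: demand price = 31.35 − 0.56·3.6 = 29.334; supply price = 20.5 + 0.605·3.6 = 22.678.
ΔQ = 9.3133 − 3.6 = 5.7133; wedge = 29.334 − 22.678 = 6.656.
Deadweight loss = ½ × 5.7133 × 6.656 = 19.01.

19.01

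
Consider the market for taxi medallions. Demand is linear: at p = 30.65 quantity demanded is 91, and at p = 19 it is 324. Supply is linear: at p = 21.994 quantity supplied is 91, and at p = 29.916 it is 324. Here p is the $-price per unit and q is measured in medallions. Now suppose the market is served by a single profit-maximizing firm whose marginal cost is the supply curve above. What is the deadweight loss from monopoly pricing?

$220.19

Demand slope = (19 − 30.65)/(324 − 91) = −0.05, so p = 35.2 − 0.05q.
Supply slope = (29.916 − 21.994)/(324 − 91) = 0.034, so p = 18.9 + 0.034q.
Competitive equilibrium: 35.2 − 0.05q = 18.9 + 0.034q → q* = 194.0476, p* = 25.4976.
Marginal revenue: MR = 35.2 − 0.1q. Set MR = MC: 35.2 − 0.1q = 18.9 + 0.034q → q_m = 121.6418.
Price p_m = 35.2 − 0.05·121.6418 = 29.1179; MC(q_m) = 18.9 + 0.034·121.6418 = 23.0358.
Competitive q* = 194.0476, so Δq = 72.4058; wedge = 29.1179 − 23.0358 = 6.0821.
Deadweight loss = ½ × 72.4058 × 6.0821 = $220.19.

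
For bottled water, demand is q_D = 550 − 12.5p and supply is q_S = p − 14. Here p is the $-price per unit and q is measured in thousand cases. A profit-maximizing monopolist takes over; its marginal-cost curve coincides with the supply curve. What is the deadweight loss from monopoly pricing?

In inverse form: demand p = 44 − 0.08q, supply p = 14 + q.
Competitive equilibrium: 44 − 0.08q = 14 + q → q* = 27.7778, p* = 41.7778.
Marginal revenue: MR = 44 − 0.16q. Set MR = MC: 44 − 0.16q = 14 + q → q_m = 25.8621.
Price p_m = 44 − 0.08·25.8621 = 41.931; MC(q_m) = 14 + 1·25.8621 = 39.8621.
Competitive q* = 27.7778, so Δq = 1.9157; wedge = 41.931 − 39.8621 = 2.0689.
Deadweight loss = ½ × 1.9157 × 2.0689 = $1.98 thousand.

$1.98 thousand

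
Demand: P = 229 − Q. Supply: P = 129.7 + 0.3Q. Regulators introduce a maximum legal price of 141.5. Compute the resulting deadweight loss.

892.32

Competitive equilibrium: 229 − Q = 129.7 + 0.3Q → Q* = 76.3846, P* = 152.6154.
At the ceiling P = 141.5, quantity supplied = (141.5 − 129.7)/0.3 = 39.3333.
Willingness to pay at Q' = 39.3333: 229 − 1·39.3333 = 189.6667.
ΔQ = 76.3846 − 39.3333 = 37.0513; wedge = 189.6667 − 141.5 = 48.1667.
The triangle = ½ × 37.0513 × 48.1667 = 892.32.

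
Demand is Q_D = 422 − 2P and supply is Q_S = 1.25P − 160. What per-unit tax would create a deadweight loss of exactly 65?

13

In inverse form: demand P = 211 − 0.5Q, supply P = 128 + 0.8Q.
Competitive equilibrium: 211 − 0.5Q = 128 + 0.8Q → Q* = 63.8462, P* = 179.0769.
A tax t gives ΔQ = t/1.3 and wedge t, so DWL = t²/2.6.
t²/2.6 = 65 → t² = 169 → t = 13.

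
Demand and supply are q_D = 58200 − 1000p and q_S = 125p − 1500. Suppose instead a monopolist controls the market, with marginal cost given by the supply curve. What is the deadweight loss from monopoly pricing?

1185.80

In inverse form: demand p = 58.2 − 0.001q, supply p = 12 + 0.008q.
Competitive equilibrium: 58.2 − 0.001q = 12 + 0.008q → q* = 5133.3333, p* = 53.0667.
Marginal revenue: MR = 58.2 − 0.002q. Set MR = MC: 58.2 − 0.002q = 12 + 0.008q → q_m = 4620.
Price p_m = 58.2 − 0.001·4620 = 53.58; MC(q_m) = 12 + 0.008·4620 = 48.96.
Competitive q* = 5133.3333, so Δq = 513.3333; wedge = 53.58 − 48.96 = 4.62.
Deadweight loss = ½ × 513.3333 × 4.62 = 1185.80.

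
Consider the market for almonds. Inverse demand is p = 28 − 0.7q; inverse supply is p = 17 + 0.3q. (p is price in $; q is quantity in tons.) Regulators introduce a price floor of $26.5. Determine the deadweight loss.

$39.22

Competitive equilibrium: 28 − 0.7q = 17 + 0.3q → q* = 11, p* = 20.3.
At the floor p = 26.5, quantity demanded = (28 − 26.5)/0.7 = 2.1429.
Sellers' marginal cost at q' = 2.1429: 17 + 0.3·2.1429 = 17.6429.
Δq = 11 − 2.1429 = 8.8571; wedge = 26.5 − 17.6429 = 8.8571.
The triangle = ½ × 8.8571 × 8.8571 = $39.22.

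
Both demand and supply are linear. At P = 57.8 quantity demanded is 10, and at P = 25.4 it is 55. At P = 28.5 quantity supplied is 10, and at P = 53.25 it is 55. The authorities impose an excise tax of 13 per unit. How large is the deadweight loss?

66.54

Demand slope = (25.4 − 57.8)/(55 − 10) = −0.72, so P = 65 − 0.72Q.
Supply slope = (53.25 − 28.5)/(55 − 10) = 0.55, so P = 23 + 0.55Q.
Competitive equilibrium: 65 − 0.72Q = 23 + 0.55Q → Q* = 33.0709, P* = 41.189.
With the tax, the buyer price exceeds the seller price by 13: (65 − 0.72Q) − (23 + 0.55Q) = 13 → Q' = 22.8346.
ΔQ = 33.0709 − 22.8346 = 10.2363; the wedge equals the tax, 13.
The triangle = ½ × 10.2363 × 13 = 66.54.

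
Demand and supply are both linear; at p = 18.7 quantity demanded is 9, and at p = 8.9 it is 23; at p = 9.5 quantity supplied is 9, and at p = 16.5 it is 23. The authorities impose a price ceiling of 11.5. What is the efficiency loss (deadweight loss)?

8.07

Demand slope = (8.9 − 18.7)/(23 − 9) = −0.7, so p = 25 − 0.7q.
Supply slope = (16.5 − 9.5)/(23 − 9) = 0.5, so p = 5 + 0.5q.
Competitive equilibrium: 25 − 0.7q = 5 + 0.5q → q* = 16.6667, p* = 13.3333.
At the ceiling p = 11.5, quantity supplied = (11.5 − 5)/0.5 = 13.
Willingness to pay at q' = 13: 25 − 0.7·13 = 15.9.
Δq = 16.6667 − 13 = 3.6667; wedge = 15.9 − 11.5 = 4.4.
The triangle = ½ × 3.6667 × 4.4 = 8.07.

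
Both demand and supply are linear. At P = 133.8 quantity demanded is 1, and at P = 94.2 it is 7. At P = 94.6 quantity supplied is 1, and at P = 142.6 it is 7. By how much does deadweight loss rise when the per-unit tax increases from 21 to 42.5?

Demand slope = (94.2 − 133.8)/(7 − 1) = −6.6, so P = 140.4 − 6.6Q.
Supply slope = (142.6 − 94.6)/(7 − 1) = 8, so P = 86.6 + 8Q.
Competitive equilibrium: 140.4 − 6.6Q = 86.6 + 8Q → Q* = 3.6849, P* = 116.0795.
For a per-unit tax t: ΔQ = t/14.6, so DWL = ½·t·(t/14.6) = t²/29.2.
At t = 21: DWL = 15.103. At t = 42.5: DWL = 61.858.
Increase = 61.858 − 15.103 = 46.76.

46.76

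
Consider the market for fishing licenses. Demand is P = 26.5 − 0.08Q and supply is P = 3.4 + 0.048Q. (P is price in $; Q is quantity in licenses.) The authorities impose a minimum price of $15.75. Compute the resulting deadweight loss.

Competitive equilibrium: 26.5 − 0.08Q = 3.4 + 0.048Q → Q* = 180.4688, P* = 12.0625.
At the floor P = 15.75, quantity demanded = (26.5 − 15.75)/0.08 = 134.375.
Sellers' marginal cost at Q' = 134.375: 3.4 + 0.048·134.375 = 9.85.
ΔQ = 180.4688 − 134.375 = 46.0938; wedge = 15.75 − 9.85 = 5.9.
Welfare loss = ½ × 46.0938 × 5.9 = $135.98.

$135.98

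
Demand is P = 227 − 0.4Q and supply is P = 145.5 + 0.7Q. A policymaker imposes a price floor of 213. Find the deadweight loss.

840.45

Competitive equilibrium: 227 − 0.4Q = 145.5 + 0.7Q → Q* = 74.0909, P* = 197.3636.
At the floor P = 213, quantity demanded = (227 − 213)/0.4 = 35.
Sellers' marginal cost at Q' = 35: 145.5 + 0.7·35 = 170.
ΔQ = 74.0909 − 35 = 39.0909; wedge = 213 − 170 = 43.
Welfare loss = ½ × 39.0909 × 43 = 840.45.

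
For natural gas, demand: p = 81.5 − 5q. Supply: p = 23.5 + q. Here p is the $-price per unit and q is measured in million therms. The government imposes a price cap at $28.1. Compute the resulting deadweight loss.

$77.01 million

Competitive equilibrium: 81.5 − 5q = 23.5 + q → q* = 9.6667, p* = 33.1667.
At the ceiling p = 28.1, quantity supplied = (28.1 − 23.5)/1 = 4.6.
Willingness to pay at q' = 4.6: 81.5 − 5·4.6 = 58.5.
Δq = 9.6667 − 4.6 = 5.0667; wedge = 58.5 − 28.1 = 30.4.
Deadweight loss = ½ × 5.0667 × 30.4 = $77.01 million.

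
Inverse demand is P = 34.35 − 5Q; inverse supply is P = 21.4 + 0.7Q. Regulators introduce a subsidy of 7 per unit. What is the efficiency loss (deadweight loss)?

Competitive equilibrium: 34.35 − 5Q = 21.4 + 0.7Q → Q* = 2.2719, P* = 22.9904.
The subsidy lowers effective supply by 7: P = 14.4 + 0.7Q.
New quantity: 34.35 − 5Q = 14.4 + 0.7Q → Q' = 3.5.
Overproduction ΔQ = 3.5 − 2.2719 = 1.2281; wedge = subsidy = 7.
The triangle = ½ × 1.2281 × 7 = 4.30.

4.30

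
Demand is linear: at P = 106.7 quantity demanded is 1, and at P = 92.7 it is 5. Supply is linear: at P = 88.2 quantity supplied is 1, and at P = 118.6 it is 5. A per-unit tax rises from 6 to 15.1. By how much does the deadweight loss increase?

Demand slope = (92.7 − 106.7)/(5 − 1) = −3.5, so P = 110.2 − 3.5Q.
Supply slope = (118.6 − 88.2)/(5 − 1) = 7.6, so P = 80.6 + 7.6Q.
Competitive equilibrium: 110.2 − 3.5Q = 80.6 + 7.6Q → Q* = 2.6667, P* = 100.8667.
For a per-unit tax t: ΔQ = t/11.1, so DWL = ½·t·(t/11.1) = t²/22.2.
At t = 6: DWL = 1.622. At t = 15.1: DWL = 10.271.
Increase = 10.271 − 1.622 = 8.65.

8.65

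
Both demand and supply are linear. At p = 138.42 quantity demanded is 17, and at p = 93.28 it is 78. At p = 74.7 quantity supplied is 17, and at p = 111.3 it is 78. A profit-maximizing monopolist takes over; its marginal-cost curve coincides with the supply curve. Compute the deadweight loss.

353.37

Demand slope = (93.28 − 138.42)/(78 − 17) = −0.74, so p = 151 − 0.74q.
Supply slope = (111.3 − 74.7)/(78 − 17) = 0.6, so p = 64.5 + 0.6q.
Competitive equilibrium: 151 − 0.74q = 64.5 + 0.6q → q* = 64.5522, p* = 103.2313.
Marginal revenue: MR = 151 − 1.48q. Set MR = MC: 151 − 1.48q = 64.5 + 0.6q → q_m = 41.5865.
Price p_m = 151 − 0.74·41.5865 = 120.226; MC(q_m) = 64.5 + 0.6·41.5865 = 89.4519.
Competitive q* = 64.5522, so Δq = 22.9657; wedge = 120.226 − 89.4519 = 30.7741.
The triangle = ½ × 22.9657 × 30.7741 = 353.37.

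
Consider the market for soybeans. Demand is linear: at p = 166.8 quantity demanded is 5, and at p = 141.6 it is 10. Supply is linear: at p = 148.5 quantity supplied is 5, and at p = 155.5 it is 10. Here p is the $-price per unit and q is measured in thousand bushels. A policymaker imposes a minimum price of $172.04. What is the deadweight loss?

$48.51 thousand

Demand slope = (141.6 − 166.8)/(10 − 5) = −5.04, so p = 192 − 5.04q.
Supply slope = (155.5 − 148.5)/(10 − 5) = 1.4, so p = 141.5 + 1.4q.
Competitive equilibrium: 192 − 5.04q = 141.5 + 1.4q → q* = 7.8416, p* = 152.4783.
At the floor p = 172.04, quantity demanded = (192 − 172.04)/5.04 = 3.9603.
Sellers' marginal cost at q' = 3.9603: 141.5 + 1.4·3.9603 = 147.0444.
Δq = 7.8416 − 3.9603 = 3.8813; wedge = 172.04 − 147.0444 = 24.9956.
Deadweight loss = ½ × 3.8813 × 24.9956 = $48.51 thousand.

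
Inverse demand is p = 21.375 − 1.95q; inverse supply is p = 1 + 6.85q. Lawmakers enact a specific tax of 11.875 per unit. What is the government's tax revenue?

Competitive equilibrium: 21.375 − 1.95q = 1 + 6.85q → q* = 2.3153, p* = 16.8601.
With the tax, the buyer price exceeds the seller price by 11.875: (21.375 − 1.95q) − (1 + 6.85q) = 11.875 → q' = 0.9659.
Tax revenue = 11.875 × 0.9659 = 11.47.

11.47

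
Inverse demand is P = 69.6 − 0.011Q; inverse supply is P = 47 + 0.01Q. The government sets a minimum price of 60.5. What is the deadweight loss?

650.58

Competitive equilibrium: 69.6 − 0.011Q = 47 + 0.01Q → Q* = 1076.1905, P* = 57.7619.
At the floor P = 60.5, quantity demanded = (69.6 − 60.5)/0.011 = 827.2727.
Sellers' marginal cost at Q' = 827.2727: 47 + 0.01·827.2727 = 55.2727.
ΔQ = 1076.1905 − 827.2727 = 248.9178; wedge = 60.5 − 55.2727 = 5.2273.
Welfare loss = ½ × 248.9178 × 5.2273 = 650.58.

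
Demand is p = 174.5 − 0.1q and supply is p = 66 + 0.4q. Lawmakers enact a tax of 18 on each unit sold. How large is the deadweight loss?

324

Competitive equilibrium: 174.5 − 0.1q = 66 + 0.4q → q* = 217, p* = 152.8.
With the tax, the buyer price exceeds the seller price by 18: (174.5 − 0.1q) − (66 + 0.4q) = 18 → q' = 181.
Δq = 217 − 181 = 36; the wedge equals the tax, 18.
Deadweight loss = ½ × 36 × 18 = 324.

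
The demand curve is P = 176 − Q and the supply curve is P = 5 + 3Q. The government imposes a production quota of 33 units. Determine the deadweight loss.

190.125

Competitive equilibrium: 176 − Q = 5 + 3Q → Q* = 42.75, P* = 133.25.
At Q = 33: demand price = 176 − 1·33 = 143; supply price = 5 + 3·33 = 104.
ΔQ = 42.75 − 33 = 9.75; wedge = 143 − 104 = 39.
Deadweight loss = ½ × 9.75 × 39 = 190.125.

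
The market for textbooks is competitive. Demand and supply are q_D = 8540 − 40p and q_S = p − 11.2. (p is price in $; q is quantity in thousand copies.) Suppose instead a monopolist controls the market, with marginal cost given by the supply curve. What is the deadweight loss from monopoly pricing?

$11.32 thousand

In inverse form: demand p = 213.5 − 0.025q, supply p = 11.2 + q.
Competitive equilibrium: 213.5 − 0.025q = 11.2 + q → q* = 197.3659, p* = 208.5659.
Marginal revenue: MR = 213.5 − 0.05q. Set MR = MC: 213.5 − 0.05q = 11.2 + q → q_m = 192.6667.
Price p_m = 213.5 − 0.025·192.6667 = 208.6833; MC(q_m) = 11.2 + 1·192.6667 = 203.8667.
Competitive q* = 197.3659, so Δq = 4.6992; wedge = 208.6833 − 203.8667 = 4.8166.
The triangle = ½ × 4.6992 × 4.8166 = $11.32 thousand.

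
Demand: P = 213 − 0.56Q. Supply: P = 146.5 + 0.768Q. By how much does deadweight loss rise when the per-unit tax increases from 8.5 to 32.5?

Competitive equilibrium: 213 − 0.56Q = 146.5 + 0.768Q → Q* = 50.0753, P* = 184.9578.
For a per-unit tax t: ΔQ = t/1.328, so DWL = ½·t·(t/1.328) = t²/2.656.
At t = 8.5: DWL = 27.203. At t = 32.5: DWL = 397.684.
Increase = 397.684 − 27.203 = 370.48.

370.48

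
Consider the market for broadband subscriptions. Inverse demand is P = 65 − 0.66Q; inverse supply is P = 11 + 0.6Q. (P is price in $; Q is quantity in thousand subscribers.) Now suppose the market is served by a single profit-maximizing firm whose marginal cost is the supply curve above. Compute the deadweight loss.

$136.73 thousand

Competitive equilibrium: 65 − 0.66Q = 11 + 0.6Q → Q* = 42.8571, P* = 36.7143.
Marginal revenue: MR = 65 − 1.32Q. Set MR = MC: 65 − 1.32Q = 11 + 0.6Q → Q_m = 28.125.
Price P_m = 65 − 0.66·28.125 = 46.4375; MC(Q_m) = 11 + 0.6·28.125 = 27.875.
Competitive Q* = 42.8571, so ΔQ = 14.7321; wedge = 46.4375 − 27.875 = 18.5625.
Deadweight loss = ½ × 14.7321 × 18.5625 = $136.73 thousand.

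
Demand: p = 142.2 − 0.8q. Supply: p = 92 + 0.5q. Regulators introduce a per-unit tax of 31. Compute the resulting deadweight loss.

Competitive equilibrium: 142.2 − 0.8q = 92 + 0.5q → q* = 38.6154, p* = 111.3077.
With the tax, the buyer price exceeds the seller price by 31: (142.2 − 0.8q) − (92 + 0.5q) = 31 → q' = 14.7692.
Δq = 38.6154 − 14.7692 = 23.8462; the wedge equals the tax, 31.
Deadweight loss = ½ × 23.8462 × 31 = 369.62.

369.62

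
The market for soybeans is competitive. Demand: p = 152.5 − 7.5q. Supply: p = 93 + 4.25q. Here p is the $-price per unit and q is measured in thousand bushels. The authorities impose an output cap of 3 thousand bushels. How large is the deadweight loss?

$25.02 thousand

Competitive equilibrium: 152.5 − 7.5q = 93 + 4.25q → q* = 5.0638, p* = 114.5213.
At q = 3: demand price = 152.5 − 7.5·3 = 130; supply price = 93 + 4.25·3 = 105.75.
Δq = 5.0638 − 3 = 2.0638; wedge = 130 − 105.75 = 24.25.
Deadweight loss = ½ × 2.0638 × 24.25 = $25.02 thousand.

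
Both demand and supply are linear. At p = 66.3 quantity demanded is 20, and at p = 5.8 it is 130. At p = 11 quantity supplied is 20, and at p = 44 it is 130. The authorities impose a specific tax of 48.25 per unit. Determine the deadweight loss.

Demand slope = (5.8 − 66.3)/(130 − 20) = −0.55, so p = 77.3 − 0.55q.
Supply slope = (44 − 11)/(130 − 20) = 0.3, so p = 5 + 0.3q.
Competitive equilibrium: 77.3 − 0.55q = 5 + 0.3q → q* = 85.0588, p* = 30.5176.
With the tax, the buyer price exceeds the seller price by 48.25: (77.3 − 0.55q) − (5 + 0.3q) = 48.25 → q' = 28.2941.
Δq = 85.0588 − 28.2941 = 56.7647; the wedge equals the tax, 48.25.
The triangle = ½ × 56.7647 × 48.25 = 1369.45.

1369.45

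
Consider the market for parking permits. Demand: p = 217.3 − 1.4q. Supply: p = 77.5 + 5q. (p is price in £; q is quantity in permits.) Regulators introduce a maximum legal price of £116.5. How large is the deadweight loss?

Competitive equilibrium: 217.3 − 1.4q = 77.5 + 5q → q* = 21.8438, p* = 186.7188.
At the ceiling p = 116.5, quantity supplied = (116.5 − 77.5)/5 = 7.8.
Willingness to pay at q' = 7.8: 217.3 − 1.4·7.8 = 206.38.
Δq = 21.8438 − 7.8 = 14.0438; wedge = 206.38 − 116.5 = 89.88.
DWL = ½ × 14.0438 × 89.88 = £631.13.

£631.13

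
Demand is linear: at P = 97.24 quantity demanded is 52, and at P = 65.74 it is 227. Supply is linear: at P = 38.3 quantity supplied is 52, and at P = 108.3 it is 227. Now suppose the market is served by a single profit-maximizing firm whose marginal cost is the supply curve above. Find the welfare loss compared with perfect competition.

Demand slope = (65.74 − 97.24)/(227 − 52) = −0.18, so P = 106.6 − 0.18Q.
Supply slope = (108.3 − 38.3)/(227 − 52) = 0.4, so P = 17.5 + 0.4Q.
Competitive equilibrium: 106.6 − 0.18Q = 17.5 + 0.4Q → Q* = 153.6207, P* = 78.9483.
Marginal revenue: MR = 106.6 − 0.36Q. Set MR = MC: 106.6 − 0.36Q = 17.5 + 0.4Q → Q_m = 117.2368.
Price P_m = 106.6 − 0.18·117.2368 = 85.4974; MC(Q_m) = 17.5 + 0.4·117.2368 = 64.3947.
Competitive Q* = 153.6207, so ΔQ = 36.3839; wedge = 85.4974 − 64.3947 = 21.1027.
DWL = ½ × 36.3839 × 21.1027 = 383.90.

383.90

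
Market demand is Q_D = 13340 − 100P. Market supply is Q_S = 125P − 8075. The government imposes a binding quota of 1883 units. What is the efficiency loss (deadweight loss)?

In inverse form: demand P = 133.4 − 0.01Q, supply P = 64.6 + 0.008Q.
Competitive equilibrium: 133.4 − 0.01Q = 64.6 + 0.008Q → Q* = 3822.2222, P* = 95.1778.
At Q = 1883: demand price = 133.4 − 0.01·1883 = 114.57; supply price = 64.6 + 0.008·1883 = 79.664.
ΔQ = 3822.2222 − 1883 = 1939.2222; wedge = 114.57 − 79.664 = 34.906.
The triangle = ½ × 1939.2222 × 34.906 = 33845.25.

33845.25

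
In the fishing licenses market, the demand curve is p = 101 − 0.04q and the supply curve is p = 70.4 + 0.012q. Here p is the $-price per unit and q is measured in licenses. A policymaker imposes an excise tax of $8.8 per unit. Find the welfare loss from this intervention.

$744.62

Competitive equilibrium: 101 − 0.04q = 70.4 + 0.012q → q* = 588.4615, p* = 77.4615.
With the tax, the buyer price exceeds the seller price by 8.8: (101 − 0.04q) − (70.4 + 0.012q) = 8.8 → q' = 419.2308.
Δq = 588.4615 − 419.2308 = 169.2307; the wedge equals the tax, 8.8.
Deadweight loss = ½ × 169.2307 × 8.8 = $744.62.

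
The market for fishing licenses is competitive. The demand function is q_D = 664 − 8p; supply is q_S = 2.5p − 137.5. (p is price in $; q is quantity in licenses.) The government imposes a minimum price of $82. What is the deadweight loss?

$539.47

In inverse form: demand p = 83 − 0.125q, supply p = 55 + 0.4q.
Competitive equilibrium: 83 − 0.125q = 55 + 0.4q → q* = 53.3333, p* = 76.3333.
At the floor p = 82, quantity demanded = (83 − 82)/0.125 = 8.
Sellers' marginal cost at q' = 8: 55 + 0.4·8 = 58.2.
Δq = 53.3333 − 8 = 45.3333; wedge = 82 − 58.2 = 23.8.
Welfare loss = ½ × 45.3333 × 23.8 = $539.47.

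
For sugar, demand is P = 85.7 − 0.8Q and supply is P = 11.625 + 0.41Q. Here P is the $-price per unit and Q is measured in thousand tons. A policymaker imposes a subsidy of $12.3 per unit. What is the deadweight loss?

$62.52 thousand

Competitive equilibrium: 85.7 − 0.8Q = 11.625 + 0.41Q → Q* = 61.219, P* = 36.7248.
The subsidy lowers effective supply by 12.3: P = 0.41Q − 0.675.
New quantity: 85.7 − 0.8Q = 0.41Q − 0.675 → Q' = 71.3843.
Overproduction ΔQ = 71.3843 − 61.219 = 10.1653; wedge = subsidy = 12.3.
DWL = ½ × 10.1653 × 12.3 = $62.52 thousand.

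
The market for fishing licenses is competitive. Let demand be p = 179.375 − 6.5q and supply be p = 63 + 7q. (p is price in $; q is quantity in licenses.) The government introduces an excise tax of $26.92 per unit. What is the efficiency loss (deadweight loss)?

$26.84

Competitive equilibrium: 179.375 − 6.5q = 63 + 7q → q* = 8.6204, p* = 123.3426.
With the tax, the buyer price exceeds the seller price by 26.92: (179.375 − 6.5q) − (63 + 7q) = 26.92 → q' = 6.6263.
Δq = 8.6204 − 6.6263 = 1.9941; the wedge equals the tax, 26.92.
Welfare loss = ½ × 1.9941 × 26.92 = $26.84.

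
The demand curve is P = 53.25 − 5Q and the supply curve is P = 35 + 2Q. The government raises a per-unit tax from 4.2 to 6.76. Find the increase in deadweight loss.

2

Competitive equilibrium: 53.25 − 5Q = 35 + 2Q → Q* = 2.6071, P* = 40.2143.
For a per-unit tax t: ΔQ = t/7, so DWL = ½·t·(t/7) = t²/14.
At t = 4.2: DWL = 1.26. At t = 6.76: DWL = 3.264.
Increase = 3.264 − 1.26 = 2.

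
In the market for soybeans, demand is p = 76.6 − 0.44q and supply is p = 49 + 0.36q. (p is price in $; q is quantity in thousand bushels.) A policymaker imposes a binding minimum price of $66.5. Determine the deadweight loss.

Competitive equilibrium: 76.6 − 0.44q = 49 + 0.36q → q* = 34.5, p* = 61.42.
At the floor p = 66.5, quantity demanded = (76.6 − 66.5)/0.44 = 22.9545.
Sellers' marginal cost at q' = 22.9545: 49 + 0.36·22.9545 = 57.2636.
Δq = 34.5 − 22.9545 = 11.5455; wedge = 66.5 − 57.2636 = 9.2364.
The triangle = ½ × 11.5455 × 9.2364 = $53.32 thousand.

$53.32 thousand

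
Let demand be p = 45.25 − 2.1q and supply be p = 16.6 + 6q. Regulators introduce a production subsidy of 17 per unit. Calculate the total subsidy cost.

Competitive equilibrium: 45.25 − 2.1q = 16.6 + 6q → q* = 3.537, p* = 37.8222.
The subsidy lowers effective supply by 17: p = 6q − 0.4.
New quantity: 45.25 − 2.1q = 6q − 0.4 → q' = 5.6358.
Total subsidy cost = 17 × 5.6358 = 95.81.

95.81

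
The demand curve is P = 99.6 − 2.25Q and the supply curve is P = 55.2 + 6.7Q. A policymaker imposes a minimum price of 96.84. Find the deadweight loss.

62.40

Competitive equilibrium: 99.6 − 2.25Q = 55.2 + 6.7Q → Q* = 4.9609, P* = 88.438.
At the floor P = 96.84, quantity demanded = (99.6 − 96.84)/2.25 = 1.2267.
Sellers' marginal cost at Q' = 1.2267: 55.2 + 6.7·1.2267 = 63.4189.
ΔQ = 4.9609 − 1.2267 = 3.7342; wedge = 96.84 − 63.4189 = 33.4211.
The triangle = ½ × 3.7342 × 33.4211 = 62.40.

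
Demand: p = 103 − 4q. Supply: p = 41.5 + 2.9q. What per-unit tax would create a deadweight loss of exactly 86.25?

Competitive equilibrium: 103 − 4q = 41.5 + 2.9q → q* = 8.913, p* = 67.3478.
A tax t gives Δq = t/6.9 and wedge t, so DWL = t²/13.8.
t²/13.8 = 86.25 → t² = 1190.25 → t = 34.5.

34.5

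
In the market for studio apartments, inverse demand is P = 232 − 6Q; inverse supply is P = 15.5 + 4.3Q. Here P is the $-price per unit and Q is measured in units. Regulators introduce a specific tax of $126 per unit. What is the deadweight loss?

$770.68

Competitive equilibrium: 232 − 6Q = 15.5 + 4.3Q → Q* = 21.0194, P* = 105.8835.
With the tax, the buyer price exceeds the seller price by 126: (232 − 6Q) − (15.5 + 4.3Q) = 126 → Q' = 8.7864.
ΔQ = 21.0194 − 8.7864 = 12.233; the wedge equals the tax, 126.
The triangle = ½ × 12.233 × 126 = $770.68.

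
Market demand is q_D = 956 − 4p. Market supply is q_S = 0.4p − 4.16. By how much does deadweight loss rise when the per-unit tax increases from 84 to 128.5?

1719.32

In inverse form: demand p = 239 − 0.25q, supply p = 10.4 + 2.5q.
Competitive equilibrium: 239 − 0.25q = 10.4 + 2.5q → q* = 83.1273, p* = 218.2182.
For a per-unit tax t: Δq = t/2.75, so DWL = ½·t·(t/2.75) = t²/5.5.
At t = 84: DWL = 1282.909. At t = 128.5: DWL = 3002.227.
Increase = 3002.227 − 1282.909 = 1719.32.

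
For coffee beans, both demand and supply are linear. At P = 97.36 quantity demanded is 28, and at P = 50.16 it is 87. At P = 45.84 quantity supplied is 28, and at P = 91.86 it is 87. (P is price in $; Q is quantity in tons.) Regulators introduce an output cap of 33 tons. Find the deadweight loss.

Demand slope = (50.16 − 97.36)/(87 − 28) = −0.8, so P = 119.76 − 0.8Q.
Supply slope = (91.86 − 45.84)/(87 − 28) = 0.78, so P = 24 + 0.78Q.
Competitive equilibrium: 119.76 − 0.8Q = 24 + 0.78Q → Q* = 60.6076, P* = 71.2739.
At Q = 33: demand price = 119.76 − 0.8·33 = 93.36; supply price = 24 + 0.78·33 = 49.74.
ΔQ = 60.6076 − 33 = 27.6076; wedge = 93.36 − 49.74 = 43.62.
Deadweight loss = ½ × 27.6076 × 43.62 = $602.12.

$602.12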